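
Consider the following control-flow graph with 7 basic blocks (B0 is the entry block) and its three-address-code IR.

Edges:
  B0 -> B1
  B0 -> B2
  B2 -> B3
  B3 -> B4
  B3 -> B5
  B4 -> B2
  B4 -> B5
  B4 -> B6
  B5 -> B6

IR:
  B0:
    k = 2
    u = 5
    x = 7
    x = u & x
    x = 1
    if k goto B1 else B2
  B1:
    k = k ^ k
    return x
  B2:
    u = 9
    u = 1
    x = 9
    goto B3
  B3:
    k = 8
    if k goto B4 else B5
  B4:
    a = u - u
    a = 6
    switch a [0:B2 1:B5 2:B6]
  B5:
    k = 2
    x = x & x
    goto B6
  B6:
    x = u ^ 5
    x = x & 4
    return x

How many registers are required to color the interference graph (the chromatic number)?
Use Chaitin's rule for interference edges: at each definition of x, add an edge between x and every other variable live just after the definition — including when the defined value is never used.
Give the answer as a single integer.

Per-block:
  B0 def {k,u,x} use ∅
  B1 def {k} use {k,x}
  B2 def {u,x} use ∅
  B3 def {k} use ∅
  B4 def {a} use {u}
  B5 def {k,x} use {x}
  B6 def {x} use {u}

Liveness:
  B0: in=∅ out={k,x}
  B1: in={k,x} out=∅
  B2: in=∅ out={u,x}
  B3: in={u,x} out={u,x}
  B4: in={u,x} out={u,x}
  B5: in={u,x} out={u}
  B6: in={u} out=∅

Conflict graph:
  a: {u,x}
  k: {u,x}
  u: {a,k,x}
  x: {a,k,u}

Colouring:
  clique {a,u,x} ⇒ need ≥ 3
  3-colouring: R0={u}  R1={x}  R2={a,k}
  χ = 3

Answer: 3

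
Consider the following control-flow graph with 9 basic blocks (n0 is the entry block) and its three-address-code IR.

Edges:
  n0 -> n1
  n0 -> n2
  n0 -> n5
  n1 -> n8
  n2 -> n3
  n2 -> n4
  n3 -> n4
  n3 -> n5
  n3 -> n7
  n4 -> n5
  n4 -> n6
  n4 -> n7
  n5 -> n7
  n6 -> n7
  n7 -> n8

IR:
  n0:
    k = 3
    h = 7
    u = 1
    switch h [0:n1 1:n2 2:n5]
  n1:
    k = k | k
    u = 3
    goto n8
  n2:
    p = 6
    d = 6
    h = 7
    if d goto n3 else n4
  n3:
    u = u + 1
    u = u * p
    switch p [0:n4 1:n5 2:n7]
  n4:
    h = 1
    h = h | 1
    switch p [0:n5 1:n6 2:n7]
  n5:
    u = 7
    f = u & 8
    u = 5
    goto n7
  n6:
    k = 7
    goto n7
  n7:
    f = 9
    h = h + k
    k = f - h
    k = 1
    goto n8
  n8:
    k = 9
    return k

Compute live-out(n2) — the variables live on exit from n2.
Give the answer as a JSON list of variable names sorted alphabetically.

Answer: ["h", "k", "p", "u"]

Working:
def/use:
  n0: {h,k,u} / ∅
  n1: {k,u} / {k}
  n2: {d,h,p} / ∅
  n3: {u} / {p,u}
  n4: {h} / {p}
  n5: {f,u} / ∅
  n6: {k} / ∅
  n7: {f,h,k} / {h,k}
  n8: {k} / ∅

Liveness:
  n0 li=∅ lo={h,k,u}
  n1 li={k} lo=∅
  n2 li={k,u} lo={h,k,p,u}
  n3 li={h,k,p,u} lo={h,k,p}
  n4 li={k,p} lo={h,k}
  n5 li={h,k} lo={h,k}
  n6 li={h} lo={h,k}
  n7 li={h,k} lo=∅
  n8 li=∅ lo=∅

live-out(n2) = ["h", "k", "p", "u"]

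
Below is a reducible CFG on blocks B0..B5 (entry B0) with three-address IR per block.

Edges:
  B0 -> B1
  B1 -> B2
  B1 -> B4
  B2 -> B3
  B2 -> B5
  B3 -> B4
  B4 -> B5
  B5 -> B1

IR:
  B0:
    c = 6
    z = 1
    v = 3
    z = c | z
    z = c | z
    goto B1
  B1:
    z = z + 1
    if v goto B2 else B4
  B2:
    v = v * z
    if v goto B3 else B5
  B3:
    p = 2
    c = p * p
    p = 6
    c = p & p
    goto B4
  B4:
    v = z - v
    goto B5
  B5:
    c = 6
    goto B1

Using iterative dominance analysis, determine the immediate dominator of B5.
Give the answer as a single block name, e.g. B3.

Answer: B1

Working:
idom tree: B1←B0 B2←B1 B3←B2 B4←B1 B5←B1
Dom at joins:
  B1: preds {B0,B5}: {B0} ∩ {B0,B1,B5} = {B0}; idom=B0
  B4: preds {B1,B3}: {B0,B1} ∩ {B0,B1,B2,B3} = {B0,B1}; idom=B1
  B5: preds {B2,B4}: {B0,B1,B2} ∩ {B0,B1,B4} = {B0,B1}; idom=B1

idom(B5) = B1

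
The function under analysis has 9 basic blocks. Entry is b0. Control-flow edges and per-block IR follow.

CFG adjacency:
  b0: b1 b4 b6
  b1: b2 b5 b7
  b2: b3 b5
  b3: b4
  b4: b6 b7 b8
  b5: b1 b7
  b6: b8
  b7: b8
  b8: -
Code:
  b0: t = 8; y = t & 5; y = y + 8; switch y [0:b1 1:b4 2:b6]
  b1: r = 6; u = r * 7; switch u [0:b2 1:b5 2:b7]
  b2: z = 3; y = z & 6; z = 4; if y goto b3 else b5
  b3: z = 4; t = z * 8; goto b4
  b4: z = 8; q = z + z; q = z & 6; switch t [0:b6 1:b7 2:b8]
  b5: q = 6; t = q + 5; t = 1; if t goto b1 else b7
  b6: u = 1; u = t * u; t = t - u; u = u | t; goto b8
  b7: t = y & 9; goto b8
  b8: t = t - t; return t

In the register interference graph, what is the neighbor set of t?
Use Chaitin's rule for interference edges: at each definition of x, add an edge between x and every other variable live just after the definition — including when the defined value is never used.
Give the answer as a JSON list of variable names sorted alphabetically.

Per-block:
  b0: {t,y} / ∅
  b1: {r,u} / ∅
  b2: {y,z} / ∅
  b3: {t,z} / ∅
  b4: {q,z} / {t}
  b5: {q,t} / ∅
  b6: {t,u} / {t}
  b7: {t} / {y}
  b8: {t} / {t}

Live sets:
  b0: in=∅ out={t,y}
  b1: in={y} out={y}
  b2: in=∅ out={y}
  b3: in={y} out={t,y}
  b4: in={t,y} out={t,y}
  b5: in={y} out={y}
  b6: in={t} out={t}
  b7: in={y} out={t}
  b8: in={t} out=∅

Conflict graph:
  q — {t,y,z}
  r — {y}
  t — {q,u,y,z}
  u — {t,y}
  y — {q,r,t,u,z}
  z — {q,t,y}

N(t) = ["q", "u", "y", "z"]

Answer: ["q", "u", "y", "z"]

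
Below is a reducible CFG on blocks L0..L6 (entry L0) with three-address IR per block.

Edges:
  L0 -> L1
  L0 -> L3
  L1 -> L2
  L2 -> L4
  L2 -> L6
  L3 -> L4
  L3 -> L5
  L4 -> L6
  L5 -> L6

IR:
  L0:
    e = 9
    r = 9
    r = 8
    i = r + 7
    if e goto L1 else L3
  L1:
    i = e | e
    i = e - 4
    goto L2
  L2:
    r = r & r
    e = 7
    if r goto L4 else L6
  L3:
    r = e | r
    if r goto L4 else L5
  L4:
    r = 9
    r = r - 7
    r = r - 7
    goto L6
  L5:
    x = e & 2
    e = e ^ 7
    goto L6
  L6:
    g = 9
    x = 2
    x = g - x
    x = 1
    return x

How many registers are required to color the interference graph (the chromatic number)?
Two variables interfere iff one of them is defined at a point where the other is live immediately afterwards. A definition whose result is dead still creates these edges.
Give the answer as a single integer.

Answer: 3

Analysis:
Block summaries:
  L0: {e,i,r} / ∅
  L1: {i} / {e}
  L2: {e,r} / {r}
  L3: {r} / {e,r}
  L4: {r} / ∅
  L5: {e,x} / {e}
  L6: {g,x} / ∅

Liveness:
  L0 li=∅ lo={e,r}
  L1 li={e,r} lo={r}
  L2 li={r} lo=∅
  L3 li={e,r} lo={e}
  L4 li=∅ lo=∅
  L5 li={e} lo=∅
  L6 li=∅ lo=∅

Interfere edges:
  e↔{i,r,x}
  g↔{x}
  i↔{e,r}
  r↔{e,i}
  x↔{e,g}

Chromatic number:
  {e,i,r} pairwise interfere (3-clique) ⇒ χ ≥ 3
  3-colouring: R0={e,g}  R1={i,x}  R2={r}
  χ = 3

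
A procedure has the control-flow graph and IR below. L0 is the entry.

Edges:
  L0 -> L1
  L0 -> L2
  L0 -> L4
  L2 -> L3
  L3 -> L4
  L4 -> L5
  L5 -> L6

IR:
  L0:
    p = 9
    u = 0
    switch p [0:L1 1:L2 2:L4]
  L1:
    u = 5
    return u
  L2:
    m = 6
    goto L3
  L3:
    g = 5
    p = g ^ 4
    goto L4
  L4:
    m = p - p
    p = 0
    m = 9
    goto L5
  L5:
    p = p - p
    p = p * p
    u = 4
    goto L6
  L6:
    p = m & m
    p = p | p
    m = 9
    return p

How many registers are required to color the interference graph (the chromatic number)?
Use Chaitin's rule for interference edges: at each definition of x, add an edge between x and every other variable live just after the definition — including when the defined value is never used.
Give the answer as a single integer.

Answer: 3

Analysis:
Per-block:
  L0 def {p,u} use ∅
  L1 def {u} use ∅
  L2 def {m} use ∅
  L3 def {g,p} use ∅
  L4 def {m,p} use {p}
  L5 def {p,u} use {p}
  L6 def {m,p} use {m}

Live sets:
  L0 li=∅ lo={p}
  L1 li=∅ lo=∅
  L2 li=∅ lo=∅
  L3 li=∅ lo={p}
  L4 li={p} lo={m,p}
  L5 li={m,p} lo={m}
  L6 li={m} lo=∅

Interfere edges:
  g↔∅
  m↔{p,u}
  p↔{m,u}
  u↔{m,p}

Chromatic number:
  {m,p,u} pairwise interfere (3-clique) ⇒ χ ≥ 3
  assign g→r0 m→r0 p→r1 u→r2 — no edge inside a register ⇒ χ ≤ 3
  χ = 3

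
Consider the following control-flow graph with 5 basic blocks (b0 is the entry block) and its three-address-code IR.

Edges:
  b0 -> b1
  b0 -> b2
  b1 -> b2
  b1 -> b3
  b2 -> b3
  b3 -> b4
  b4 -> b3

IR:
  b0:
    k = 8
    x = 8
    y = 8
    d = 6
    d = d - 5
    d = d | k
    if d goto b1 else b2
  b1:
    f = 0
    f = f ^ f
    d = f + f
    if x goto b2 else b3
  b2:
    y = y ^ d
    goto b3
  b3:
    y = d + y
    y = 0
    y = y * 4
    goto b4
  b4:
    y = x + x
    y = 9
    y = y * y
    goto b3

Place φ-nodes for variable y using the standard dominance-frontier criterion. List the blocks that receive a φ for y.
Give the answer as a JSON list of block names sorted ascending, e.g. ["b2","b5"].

idom tree: b1←b0 b2←b0 b3←b0 b4←b3
Dom at joins:
  b2: preds {b0,b1}: {b0} ∩ {b0,b1} = {b0}; idom=b0
  b3: preds {b1,b2,b4}: {b0,b1} ∩ {b0,b2} ∩ {b0,b3,b4} = {b0}; idom=b0

DF derivation:
  join b2 pred b0: · stop@b0
  join b2 pred b1: b1 stop@b0
  join b3 pred b1: b1 stop@b0
  join b3 pred b2: b2 stop@b0
  join b3 pred b4: b4→b3 stop@b0
  DF(b0)=∅
  DF(b1)={b2,b3}
  DF(b2)={b3}
  DF(b3)={b3}
  DF(b4)={b3}

φ for y: defs {b0,b2,b3,b4}
  DF⁺ = {b3}

Answer: ["b3"]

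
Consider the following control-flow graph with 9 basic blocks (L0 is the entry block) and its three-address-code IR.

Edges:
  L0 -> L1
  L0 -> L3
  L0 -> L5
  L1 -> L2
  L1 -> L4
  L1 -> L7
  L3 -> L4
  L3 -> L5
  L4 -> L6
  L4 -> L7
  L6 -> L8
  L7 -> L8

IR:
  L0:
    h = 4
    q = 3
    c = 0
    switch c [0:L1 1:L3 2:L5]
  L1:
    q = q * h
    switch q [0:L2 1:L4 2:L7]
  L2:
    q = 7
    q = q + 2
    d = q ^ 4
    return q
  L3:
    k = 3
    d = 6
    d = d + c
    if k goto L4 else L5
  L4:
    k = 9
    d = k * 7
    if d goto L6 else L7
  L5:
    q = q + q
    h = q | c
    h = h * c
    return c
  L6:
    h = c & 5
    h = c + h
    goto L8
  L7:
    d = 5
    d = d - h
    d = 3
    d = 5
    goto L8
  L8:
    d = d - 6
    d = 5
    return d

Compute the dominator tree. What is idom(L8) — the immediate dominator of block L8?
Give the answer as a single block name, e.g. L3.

idom tree: L1←L0 L2←L1 L3←L0 L4←L0 L5←L0 L6←L4 L7←L0 L8←L0
Join-block Dom:
  L4: preds {L1,L3}: {L0,L1} ∩ {L0,L3} = {L0}; idom=L0
  L5: preds {L0,L3}: {L0} ∩ {L0,L3} = {L0}; idom=L0
  L7: preds {L1,L4}: {L0,L1} ∩ {L0,L4} = {L0}; idom=L0
  L8: preds {L6,L7}: {L0,L4,L6} ∩ {L0,L7} = {L0}; idom=L0

idom(L8) = L0

Answer: L0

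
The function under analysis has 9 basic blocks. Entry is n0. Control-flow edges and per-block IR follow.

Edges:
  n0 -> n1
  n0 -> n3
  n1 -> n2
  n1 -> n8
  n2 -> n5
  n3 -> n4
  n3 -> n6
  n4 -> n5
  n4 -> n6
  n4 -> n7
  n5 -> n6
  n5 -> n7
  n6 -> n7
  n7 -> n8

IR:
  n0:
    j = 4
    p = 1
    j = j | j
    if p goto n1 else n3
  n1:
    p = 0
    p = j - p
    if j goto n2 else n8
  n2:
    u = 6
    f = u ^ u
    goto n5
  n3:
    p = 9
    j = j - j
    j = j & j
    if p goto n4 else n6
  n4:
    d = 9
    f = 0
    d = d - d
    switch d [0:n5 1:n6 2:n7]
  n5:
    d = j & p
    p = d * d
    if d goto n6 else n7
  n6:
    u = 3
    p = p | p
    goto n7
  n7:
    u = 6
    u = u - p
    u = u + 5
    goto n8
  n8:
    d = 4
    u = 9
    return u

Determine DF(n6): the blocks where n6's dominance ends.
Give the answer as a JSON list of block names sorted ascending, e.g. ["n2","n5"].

idom tree: n1←n0 n2←n1 n3←n0 n4←n3 n5←n0 n6←n0 n7←n0 n8←n0
Dom∩ at merges:
  n5: preds {n2,n4}: {n0,n1,n2} ∩ {n0,n3,n4} = {n0}; idom=n0
  n6: preds {n3,n4,n5}: {n0,n3} ∩ {n0,n3,n4} ∩ {n0,n5} = {n0}; idom=n0
  n7: preds {n4,n5,n6}: {n0,n3,n4} ∩ {n0,n5} ∩ {n0,n6} = {n0}; idom=n0
  n8: preds {n1,n7}: {n0,n1} ∩ {n0,n7} = {n0}; idom=n0

DF walk-up:
  n5←n2: walk n2→n1 to n0
  n5←n4: walk n4→n3 to n0
  n6←n3: walk n3 to n0
  n6←n4: walk n4→n3 to n0
  n6←n5: walk n5 to n0
  n7←n4: walk n4→n3 to n0
  n7←n5: walk n5 to n0
  n7←n6: walk n6 to n0
  n8←n1: walk n1 to n0
  n8←n7: walk n7 to n0
  n0 → ∅
  n1 → {n5,n8}
  n2 → {n5}
  n3 → {n5,n6,n7}
  n4 → {n5,n6,n7}
  n5 → {n6,n7}
  n6 → {n7}
  n7 → {n8}
  n8 → ∅

DF(n6) = ["n7"]

Answer: ["n7"]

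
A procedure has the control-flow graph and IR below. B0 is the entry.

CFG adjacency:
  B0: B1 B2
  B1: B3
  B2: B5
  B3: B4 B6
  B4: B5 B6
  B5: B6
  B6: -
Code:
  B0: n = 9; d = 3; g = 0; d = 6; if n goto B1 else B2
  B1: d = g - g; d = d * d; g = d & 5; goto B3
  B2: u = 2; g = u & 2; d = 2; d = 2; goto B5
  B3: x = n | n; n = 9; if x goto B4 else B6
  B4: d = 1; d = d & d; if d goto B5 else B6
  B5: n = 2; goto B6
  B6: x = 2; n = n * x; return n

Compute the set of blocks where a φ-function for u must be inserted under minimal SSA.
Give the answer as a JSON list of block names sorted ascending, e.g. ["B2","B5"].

Answer: ["B5", "B6"]

Analysis:
idom tree: B1←B0 B2←B0 B3←B1 B4←B3 B5←B0 B6←B0
Dom at joins:
  B5: preds {B2,B4}: {B0,B2} ∩ {B0,B1,B3,B4} = {B0}; idom=B0
  B6: preds {B3,B4,B5}: {B0,B1,B3} ∩ {B0,B1,B3,B4} ∩ {B0,B5} = {B0}; idom=B0

Frontier:
  join B5 pred B2: B2 stop@B0
  join B5 pred B4: B4→B3→B1 stop@B0
  join B6 pred B3: B3→B1 stop@B0
  join B6 pred B4: B4→B3→B1 stop@B0
  join B6 pred B5: B5 stop@B0
  B0 → ∅
  B1 → {B5,B6}
  B2 → {B5}
  B3 → {B5,B6}
  B4 → {B5,B6}
  B5 → {B6}
  B6 → ∅

φ for u: defs {B2}
  DF⁺ = {B5,B6}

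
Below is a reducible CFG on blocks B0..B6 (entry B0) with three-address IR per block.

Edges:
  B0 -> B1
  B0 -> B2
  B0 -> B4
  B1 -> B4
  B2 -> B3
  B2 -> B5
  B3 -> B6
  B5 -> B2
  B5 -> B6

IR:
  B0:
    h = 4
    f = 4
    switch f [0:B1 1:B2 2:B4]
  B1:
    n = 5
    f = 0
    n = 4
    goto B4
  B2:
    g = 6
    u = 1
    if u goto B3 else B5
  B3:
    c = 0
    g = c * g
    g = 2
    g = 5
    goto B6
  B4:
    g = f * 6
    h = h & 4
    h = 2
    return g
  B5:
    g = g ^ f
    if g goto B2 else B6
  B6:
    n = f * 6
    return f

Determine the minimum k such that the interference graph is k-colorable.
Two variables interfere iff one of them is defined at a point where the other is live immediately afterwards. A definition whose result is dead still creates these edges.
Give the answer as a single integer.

Block summaries:
  B0: {f,h} / ∅
  B1: {f,n} / ∅
  B2: {g,u} / ∅
  B3: {c,g} / {g}
  B4: {g,h} / {f,h}
  B5: {g} / {f,g}
  B6: {n} / {f}

Liveness:
  B0 li=∅ lo={f,h}
  B1 li={h} lo={f,h}
  B2 li={f} lo={f,g}
  B3 li={f,g} lo={f}
  B4 li={f,h} lo=∅
  B5 li={f,g} lo={f}
  B6 li={f} lo=∅

Interfere edges:
  c: {f,g}
  f: {c,g,h,n,u}
  g: {c,f,h,u}
  h: {f,g,n}
  n: {f,h}
  u: {f,g}

Chromatic number:
  clique {c,f,g} ⇒ need ≥ 3
  assign c→c2 f→c0 g→c1 h→c2 n→c1 u→c2 — no edge inside a register ⇒ χ ≤ 3
  χ = 3

Answer: 3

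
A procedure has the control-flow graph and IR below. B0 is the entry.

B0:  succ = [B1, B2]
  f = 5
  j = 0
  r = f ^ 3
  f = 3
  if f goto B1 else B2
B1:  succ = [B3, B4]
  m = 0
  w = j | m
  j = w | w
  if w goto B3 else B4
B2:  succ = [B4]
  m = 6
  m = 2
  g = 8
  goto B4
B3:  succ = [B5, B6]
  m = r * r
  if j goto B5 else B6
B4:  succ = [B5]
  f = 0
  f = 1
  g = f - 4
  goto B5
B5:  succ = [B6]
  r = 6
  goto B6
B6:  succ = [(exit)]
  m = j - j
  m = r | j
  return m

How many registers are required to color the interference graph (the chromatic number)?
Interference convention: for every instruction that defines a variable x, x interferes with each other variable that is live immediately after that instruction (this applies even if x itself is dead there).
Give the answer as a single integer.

Answer: 3

Analysis:
Per-block:
  B0 def {f,j,r} use ∅
  B1 def {j,m,w} use {j}
  B2 def {g,m} use ∅
  B3 def {m} use {j,r}
  B4 def {f,g} use ∅
  B5 def {r} use ∅
  B6 def {m} use {j,r}

Live sets:
  live B0: ∅→{j,r}
  live B1: {j,r}→{j,r}
  live B2: {j}→{j}
  live B3: {j,r}→{j,r}
  live B4: {j}→{j}
  live B5: {j}→{j,r}
  live B6: {j,r}→∅

Conflict graph:
  f — {j,r}
  g — {j}
  j — {f,g,m,r,w}
  m — {j,r}
  r — {f,j,m,w}
  w — {j,r}

Chromatic number:
  lower bound: {f,j,r} mutually conflict ⇒ χ ≥ 3
  3-colouring: c0={j}  c1={g,r}  c2={f,m,w}
  χ = 3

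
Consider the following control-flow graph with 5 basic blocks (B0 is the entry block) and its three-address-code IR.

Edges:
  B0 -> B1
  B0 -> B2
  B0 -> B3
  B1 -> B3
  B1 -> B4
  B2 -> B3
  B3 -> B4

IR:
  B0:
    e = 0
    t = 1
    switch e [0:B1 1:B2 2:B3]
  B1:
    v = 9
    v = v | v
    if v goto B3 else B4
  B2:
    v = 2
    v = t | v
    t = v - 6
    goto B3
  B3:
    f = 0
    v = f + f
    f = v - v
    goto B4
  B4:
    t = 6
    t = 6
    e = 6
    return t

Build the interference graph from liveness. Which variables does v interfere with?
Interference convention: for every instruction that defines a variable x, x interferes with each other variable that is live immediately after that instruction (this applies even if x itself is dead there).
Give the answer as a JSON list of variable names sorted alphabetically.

Answer: ["t"]

Derivation:
Block summaries:
  B0 def {e,t} use ∅
  B1 def {v} use ∅
  B2 def {t,v} use {t}
  B3 def {f,v} use ∅
  B4 def {e,t} use ∅

Liveness:
  B0 li=∅ lo={t}
  B1 li=∅ lo=∅
  B2 li={t} lo=∅
  B3 li=∅ lo=∅
  B4 li=∅ lo=∅

Conflict graph:
  e: {t}
  f: ∅
  t: {e,v}
  v: {t}

N(v) = ["t"]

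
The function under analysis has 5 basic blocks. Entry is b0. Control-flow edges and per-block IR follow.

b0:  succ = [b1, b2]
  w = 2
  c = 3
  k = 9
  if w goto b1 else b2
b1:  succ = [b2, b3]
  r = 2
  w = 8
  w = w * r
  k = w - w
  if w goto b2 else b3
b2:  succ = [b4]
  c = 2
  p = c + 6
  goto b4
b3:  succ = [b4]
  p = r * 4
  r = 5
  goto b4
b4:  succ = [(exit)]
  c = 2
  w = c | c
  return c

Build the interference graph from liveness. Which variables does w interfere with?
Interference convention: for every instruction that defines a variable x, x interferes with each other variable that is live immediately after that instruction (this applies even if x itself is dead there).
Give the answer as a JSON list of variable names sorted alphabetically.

Answer: ["c", "k", "r"]

Derivation:
Block summaries:
  b0: def={c,k,w} ue=∅
  b1: def={k,r,w} ue=∅
  b2: def={c,p} ue=∅
  b3: def={p,r} ue={r}
  b4: def={c,w} ue=∅

Liveness:
  b0: in=∅ out=∅
  b1: in=∅ out={r}
  b2: in=∅ out=∅
  b3: in={r} out=∅
  b4: in=∅ out=∅

Conflict graph:
  c — {w}
  k — {r,w}
  p — ∅
  r — {k,w}
  w — {c,k,r}

N(w) = ["c", "k", "r"]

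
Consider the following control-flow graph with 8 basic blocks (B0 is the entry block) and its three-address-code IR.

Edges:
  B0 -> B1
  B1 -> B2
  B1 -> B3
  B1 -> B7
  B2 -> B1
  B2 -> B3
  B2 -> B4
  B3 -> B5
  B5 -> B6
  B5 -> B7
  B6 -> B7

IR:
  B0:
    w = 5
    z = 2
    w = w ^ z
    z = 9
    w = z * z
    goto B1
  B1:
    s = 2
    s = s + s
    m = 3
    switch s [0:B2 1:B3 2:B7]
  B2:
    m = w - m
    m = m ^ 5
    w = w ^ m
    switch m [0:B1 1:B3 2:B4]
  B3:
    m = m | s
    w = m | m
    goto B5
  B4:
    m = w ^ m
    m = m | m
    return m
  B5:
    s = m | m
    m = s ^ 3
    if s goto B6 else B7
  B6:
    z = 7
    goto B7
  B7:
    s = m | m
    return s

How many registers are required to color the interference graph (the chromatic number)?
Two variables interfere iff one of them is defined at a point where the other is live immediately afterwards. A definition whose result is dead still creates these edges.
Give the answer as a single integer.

Per-block:
  B0: def={w,z} ue=∅
  B1: def={m,s} ue=∅
  B2: def={m,w} ue={m,w}
  B3: def={m,w} ue={m,s}
  B4: def={m} ue={m,w}
  B5: def={m,s} ue={m}
  B6: def={z} ue=∅
  B7: def={s} ue={m}

Liveness:
  B0: in=∅ out={w}
  B1: in={w} out={m,s,w}
  B2: in={m,s,w} out={m,s,w}
  B3: in={m,s} out={m}
  B4: in={m,w} out=∅
  B5: in={m} out={m}
  B6: in={m} out={m}
  B7: in={m} out=∅

Interference:
  m: {s,w,z}
  s: {m,w}
  w: {m,s,z}
  z: {m,w}

Colouring:
  {m,s,w} pairwise interfere (3-clique) ⇒ χ ≥ 3
  assign m→c0 s→c2 w→c1 z→c2 — no edge inside a register ⇒ χ ≤ 3
  χ = 3

Answer: 3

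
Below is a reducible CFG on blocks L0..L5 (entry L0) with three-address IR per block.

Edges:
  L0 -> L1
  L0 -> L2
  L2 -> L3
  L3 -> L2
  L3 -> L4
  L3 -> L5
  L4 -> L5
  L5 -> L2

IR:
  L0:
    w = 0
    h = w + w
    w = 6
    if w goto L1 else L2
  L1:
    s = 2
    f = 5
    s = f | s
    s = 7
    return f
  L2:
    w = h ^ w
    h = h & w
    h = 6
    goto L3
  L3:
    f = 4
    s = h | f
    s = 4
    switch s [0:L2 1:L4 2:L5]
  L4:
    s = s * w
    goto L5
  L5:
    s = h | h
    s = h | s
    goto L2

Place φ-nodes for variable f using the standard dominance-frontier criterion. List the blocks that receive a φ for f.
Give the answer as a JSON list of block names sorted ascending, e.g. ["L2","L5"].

Answer: ["L2"]

Derivation:
idom tree: L1←L0 L2←L0 L3←L2 L4←L3 L5←L3
Dom∩ at merges:
  L2: preds {L0,L3,L5}: {L0} ∩ {L0,L2,L3} ∩ {L0,L2,L3,L5} = {L0}; idom=L0
  L5: preds {L3,L4}: {L0,L2,L3} ∩ {L0,L2,L3,L4} = {L0,L2,L3}; idom=L3

DF derivation:
  join L2 pred L0: · stop@L0
  join L2 pred L3: L3→L2 stop@L0
  join L2 pred L5: L5→L3→L2 stop@L0
  join L5 pred L3: · stop@L3
  join L5 pred L4: L4 stop@L3
  L0: DF=∅
  L1: DF=∅
  L2: DF={L2}
  L3: DF={L2}
  L4: DF={L5}
  L5: DF={L2}

φ for f: defs {L1,L3}
  DF⁺ = {L2}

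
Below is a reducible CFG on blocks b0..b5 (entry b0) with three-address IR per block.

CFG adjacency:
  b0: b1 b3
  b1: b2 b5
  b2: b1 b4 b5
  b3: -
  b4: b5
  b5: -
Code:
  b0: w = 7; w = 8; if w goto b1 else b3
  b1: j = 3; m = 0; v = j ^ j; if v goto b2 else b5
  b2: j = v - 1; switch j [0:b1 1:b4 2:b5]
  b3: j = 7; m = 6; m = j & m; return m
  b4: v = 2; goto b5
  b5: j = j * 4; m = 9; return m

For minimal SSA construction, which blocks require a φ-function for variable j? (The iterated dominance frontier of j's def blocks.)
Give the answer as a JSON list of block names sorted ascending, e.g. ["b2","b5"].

Answer: ["b1", "b5"]

Working:
idom tree: b1←b0 b2←b1 b3←b0 b4←b2 b5←b1
Dom∩ at merges:
  b1: preds {b0,b2}: {b0} ∩ {b0,b1,b2} = {b0}; idom=b0
  b5: preds {b1,b2,b4}: {b0,b1} ∩ {b0,b1,b2} ∩ {b0,b1,b2,b4} = {b0,b1}; idom=b1

DF walk-up:
  join b1 pred b0: · stop@b0
  join b1 pred b2: b2→b1 stop@b0
  join b5 pred b1: · stop@b1
  join b5 pred b2: b2 stop@b1
  join b5 pred b4: b4→b2 stop@b1
  b0 → ∅
  b1 → {b1}
  b2 → {b1,b5}
  b3 → ∅
  b4 → {b5}
  b5 → ∅

φ for j: defs {b1,b2,b3,b5}
  DF⁺ = {b1,b5}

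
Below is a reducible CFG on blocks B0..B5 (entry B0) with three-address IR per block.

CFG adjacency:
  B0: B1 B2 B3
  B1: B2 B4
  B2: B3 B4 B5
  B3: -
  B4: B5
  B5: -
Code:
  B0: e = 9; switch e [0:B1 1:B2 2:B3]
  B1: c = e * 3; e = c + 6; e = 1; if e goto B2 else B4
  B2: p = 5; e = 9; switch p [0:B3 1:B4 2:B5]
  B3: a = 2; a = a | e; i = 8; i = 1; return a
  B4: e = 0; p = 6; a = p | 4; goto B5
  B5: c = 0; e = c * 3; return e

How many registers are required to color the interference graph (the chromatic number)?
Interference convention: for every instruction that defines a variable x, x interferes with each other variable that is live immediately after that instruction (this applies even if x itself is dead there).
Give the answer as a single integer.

Answer: 2

Working:
Block summaries:
  B0 def {e} use ∅
  B1 def {c,e} use {e}
  B2 def {e,p} use ∅
  B3 def {a,i} use {e}
  B4 def {a,e,p} use ∅
  B5 def {c,e} use ∅

Liveness:
  live B0: ∅→{e}
  live B1: {e}→∅
  live B2: ∅→{e}
  live B3: {e}→∅
  live B4: ∅→∅
  live B5: ∅→∅

Interference:
  a↔{e,i}
  c↔∅
  e↔{a,p}
  i↔{a}
  p↔{e}

Chromatic number:
  lower bound: {a,e} mutually conflict ⇒ χ ≥ 2
  2-colouring: R0={a,c,p}  R1={e,i}
  χ = 2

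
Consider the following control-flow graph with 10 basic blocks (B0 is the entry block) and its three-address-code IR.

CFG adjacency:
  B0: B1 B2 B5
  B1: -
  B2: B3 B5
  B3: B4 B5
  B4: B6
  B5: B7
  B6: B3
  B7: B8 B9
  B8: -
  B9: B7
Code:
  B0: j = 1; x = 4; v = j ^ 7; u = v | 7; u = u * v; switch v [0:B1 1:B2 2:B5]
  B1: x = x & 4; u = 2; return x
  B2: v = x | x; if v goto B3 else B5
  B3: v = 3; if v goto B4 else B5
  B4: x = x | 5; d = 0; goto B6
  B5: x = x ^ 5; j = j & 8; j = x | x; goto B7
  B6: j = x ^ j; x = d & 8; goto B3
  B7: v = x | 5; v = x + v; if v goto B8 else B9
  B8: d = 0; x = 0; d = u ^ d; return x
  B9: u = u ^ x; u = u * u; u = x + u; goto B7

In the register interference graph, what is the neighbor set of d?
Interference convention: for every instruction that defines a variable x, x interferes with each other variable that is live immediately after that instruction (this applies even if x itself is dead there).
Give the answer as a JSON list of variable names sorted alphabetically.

def/use:
  B0: {j,u,v,x} / ∅
  B1: {u,x} / {x}
  B2: {v} / {x}
  B3: {v} / ∅
  B4: {d,x} / {x}
  B5: {j,x} / {j,x}
  B6: {j,x} / {d,j,x}
  B7: {v} / {x}
  B8: {d,x} / {u}
  B9: {u} / {u,x}

Liveness:
  B0: in=∅ out={j,u,x}
  B1: in={x} out=∅
  B2: in={j,u,x} out={j,u,x}
  B3: in={j,u,x} out={j,u,x}
  B4: in={j,u,x} out={d,j,u,x}
  B5: in={j,u,x} out={u,x}
  B6: in={d,j,u,x} out={j,u,x}
  B7: in={u,x} out={u,x}
  B8: in={u} out=∅
  B9: in={u,x} out={u,x}

Interference:
  d↔{j,u,x}
  j↔{d,u,v,x}
  u↔{d,j,v,x}
  v↔{j,u,x}
  x↔{d,j,u,v}

N(d) = ["j", "u", "x"]

Answer: ["j", "u", "x"]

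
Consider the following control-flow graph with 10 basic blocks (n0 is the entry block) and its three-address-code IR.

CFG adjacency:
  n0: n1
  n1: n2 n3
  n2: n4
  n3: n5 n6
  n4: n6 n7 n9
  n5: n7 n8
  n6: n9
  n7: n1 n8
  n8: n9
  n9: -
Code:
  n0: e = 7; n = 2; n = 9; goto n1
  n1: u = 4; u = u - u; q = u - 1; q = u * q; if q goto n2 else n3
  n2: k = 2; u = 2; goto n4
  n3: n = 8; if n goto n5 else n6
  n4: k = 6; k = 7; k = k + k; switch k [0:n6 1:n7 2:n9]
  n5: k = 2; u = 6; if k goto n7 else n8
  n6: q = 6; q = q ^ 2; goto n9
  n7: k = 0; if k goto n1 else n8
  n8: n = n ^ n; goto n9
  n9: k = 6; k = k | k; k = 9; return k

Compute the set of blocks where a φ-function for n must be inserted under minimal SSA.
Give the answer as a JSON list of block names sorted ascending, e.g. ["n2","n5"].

idom tree: n1←n0 n2←n1 n3←n1 n4←n2 n5←n3 n6←n1 n7←n1 n8←n1 n9←n1
Dom at joins:
  n1: preds {n0,n7}: {n0} ∩ {n0,n1,n7} = {n0}; idom=n0
  n6: preds {n3,n4}: {n0,n1,n3} ∩ {n0,n1,n2,n4} = {n0,n1}; idom=n1
  n7: preds {n4,n5}: {n0,n1,n2,n4} ∩ {n0,n1,n3,n5} = {n0,n1}; idom=n1
  n8: preds {n5,n7}: {n0,n1,n3,n5} ∩ {n0,n1,n7} = {n0,n1}; idom=n1
  n9: preds {n4,n6,n8}: {n0,n1,n2,n4} ∩ {n0,n1,n6} ∩ {n0,n1,n8} = {n0,n1}; idom=n1

Frontier:
  join n1 pred n0: · stop@n0
  join n1 pred n7: n7→n1 stop@n0
  join n6 pred n3: n3 stop@n1
  join n6 pred n4: n4→n2 stop@n1
  join n7 pred n4: n4→n2 stop@n1
  join n7 pred n5: n5→n3 stop@n1
  join n8 pred n5: n5→n3 stop@n1
  join n8 pred n7: n7 stop@n1
  join n9 pred n4: n4→n2 stop@n1
  join n9 pred n6: n6 stop@n1
  join n9 pred n8: n8 stop@n1
  n0: DF=∅
  n1: DF={n1}
  n2: DF={n6,n7,n9}
  n3: DF={n6,n7,n8}
  n4: DF={n6,n7,n9}
  n5: DF={n7,n8}
  n6: DF={n9}
  n7: DF={n1,n8}
  n8: DF={n9}
  n9: DF=∅

φ for n: defs {n0,n3,n8}
  DF⁺ = {n1,n6,n7,n8,n9}

Answer: ["n1", "n6", "n7", "n8", "n9"]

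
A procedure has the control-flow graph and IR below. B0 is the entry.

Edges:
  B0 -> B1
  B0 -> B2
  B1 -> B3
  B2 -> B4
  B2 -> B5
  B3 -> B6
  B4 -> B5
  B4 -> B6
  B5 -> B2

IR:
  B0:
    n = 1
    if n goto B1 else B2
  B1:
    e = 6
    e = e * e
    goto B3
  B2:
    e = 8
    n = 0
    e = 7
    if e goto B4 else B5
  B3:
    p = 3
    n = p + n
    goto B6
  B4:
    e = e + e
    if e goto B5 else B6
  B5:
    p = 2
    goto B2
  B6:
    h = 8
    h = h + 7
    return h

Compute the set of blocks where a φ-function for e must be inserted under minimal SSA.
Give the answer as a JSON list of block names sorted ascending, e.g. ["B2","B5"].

idom tree: B1←B0 B2←B0 B3←B1 B4←B2 B5←B2 B6←B0
Join-block Dom:
  B2: preds {B0,B5}: {B0} ∩ {B0,B2,B5} = {B0}; idom=B0
  B5: preds {B2,B4}: {B0,B2} ∩ {B0,B2,B4} = {B0,B2}; idom=B2
  B6: preds {B3,B4}: {B0,B1,B3} ∩ {B0,B2,B4} = {B0}; idom=B0

DF walk-up:
  join B2 pred B0: · stop@B0
  join B2 pred B5: B5→B2 stop@B0
  join B5 pred B2: · stop@B2
  join B5 pred B4: B4 stop@B2
  join B6 pred B3: B3→B1 stop@B0
  join B6 pred B4: B4→B2 stop@B0
  B0: DF=∅
  B1: DF={B6}
  B2: DF={B2,B6}
  B3: DF={B6}
  B4: DF={B5,B6}
  B5: DF={B2}
  B6: DF=∅

φ for e: defs {B1,B2,B4}
  DF⁺ = {B2,B5,B6}

Answer: ["B2", "B5", "B6"]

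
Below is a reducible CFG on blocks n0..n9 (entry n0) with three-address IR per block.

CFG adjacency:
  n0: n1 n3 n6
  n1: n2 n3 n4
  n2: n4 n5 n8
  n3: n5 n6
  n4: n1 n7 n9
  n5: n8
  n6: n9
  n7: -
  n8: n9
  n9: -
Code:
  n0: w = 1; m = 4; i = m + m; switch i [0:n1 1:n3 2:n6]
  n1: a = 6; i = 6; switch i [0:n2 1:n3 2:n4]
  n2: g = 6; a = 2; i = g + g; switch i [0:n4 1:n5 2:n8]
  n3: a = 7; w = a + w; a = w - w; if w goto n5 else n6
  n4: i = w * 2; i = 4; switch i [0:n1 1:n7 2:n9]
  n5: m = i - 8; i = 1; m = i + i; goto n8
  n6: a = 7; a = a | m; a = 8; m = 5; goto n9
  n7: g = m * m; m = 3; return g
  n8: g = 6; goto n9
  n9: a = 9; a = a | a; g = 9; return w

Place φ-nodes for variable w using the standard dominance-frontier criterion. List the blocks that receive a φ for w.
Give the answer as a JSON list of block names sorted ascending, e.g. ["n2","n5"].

Answer: ["n5", "n6", "n8", "n9"]

Derivation:
idom tree: n1←n0 n2←n1 n3←n0 n4←n1 n5←n0 n6←n0 n7←n4 n8←n0 n9←n0
Dom∩ at merges:
  n1: preds {n0,n4}: {n0} ∩ {n0,n1,n4} = {n0}; idom=n0
  n3: preds {n0,n1}: {n0} ∩ {n0,n1} = {n0}; idom=n0
  n4: preds {n1,n2}: {n0,n1} ∩ {n0,n1,n2} = {n0,n1}; idom=n1
  n5: preds {n2,n3}: {n0,n1,n2} ∩ {n0,n3} = {n0}; idom=n0
  n6: preds {n0,n3}: {n0} ∩ {n0,n3} = {n0}; idom=n0
  n8: preds {n2,n5}: {n0,n1,n2} ∩ {n0,n5} = {n0}; idom=n0
  n9: preds {n4,n6,n8}: {n0,n1,n4} ∩ {n0,n6} ∩ {n0,n8} = {n0}; idom=n0

DF walk-up:
  join n1 pred n0: · stop@n0
  join n1 pred n4: n4→n1 stop@n0
  join n3 pred n0: · stop@n0
  join n3 pred n1: n1 stop@n0
  join n4 pred n1: · stop@n1
  join n4 pred n2: n2 stop@n1
  join n5 pred n2: n2→n1 stop@n0
  join n5 pred n3: n3 stop@n0
  join n6 pred n0: · stop@n0
  join n6 pred n3: n3 stop@n0
  join n8 pred n2: n2→n1 stop@n0
  join n8 pred n5: n5 stop@n0
  join n9 pred n4: n4→n1 stop@n0
  join n9 pred n6: n6 stop@n0
  join n9 pred n8: n8 stop@n0
  n0: DF=∅
  n1: DF={n1,n3,n5,n8,n9}
  n2: DF={n4,n5,n8}
  n3: DF={n5,n6}
  n4: DF={n1,n9}
  n5: DF={n8}
  n6: DF={n9}
  n7: DF=∅
  n8: DF={n9}
  n9: DF=∅

φ for w: defs {n0,n3}
  DF⁺ = {n5,n6,n8,n9}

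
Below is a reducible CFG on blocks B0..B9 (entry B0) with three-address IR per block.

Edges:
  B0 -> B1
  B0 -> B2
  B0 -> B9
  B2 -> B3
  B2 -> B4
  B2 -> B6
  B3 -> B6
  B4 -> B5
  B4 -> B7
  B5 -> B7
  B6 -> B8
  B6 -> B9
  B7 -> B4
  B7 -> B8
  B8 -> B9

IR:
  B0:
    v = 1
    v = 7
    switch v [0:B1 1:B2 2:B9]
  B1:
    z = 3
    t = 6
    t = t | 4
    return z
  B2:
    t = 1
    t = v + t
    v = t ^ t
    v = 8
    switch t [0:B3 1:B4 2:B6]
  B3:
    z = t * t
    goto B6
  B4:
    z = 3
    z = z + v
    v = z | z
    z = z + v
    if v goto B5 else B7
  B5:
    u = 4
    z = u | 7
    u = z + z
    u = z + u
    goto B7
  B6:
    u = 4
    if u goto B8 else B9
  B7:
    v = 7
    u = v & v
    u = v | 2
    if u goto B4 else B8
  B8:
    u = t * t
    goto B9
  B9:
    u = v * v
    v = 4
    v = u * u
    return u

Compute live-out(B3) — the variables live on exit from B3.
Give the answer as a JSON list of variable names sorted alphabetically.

Per-block:
  B0 def {v} use ∅
  B1 def {t,z} use ∅
  B2 def {t,v} use {v}
  B3 def {z} use {t}
  B4 def {v,z} use {v}
  B5 def {u,z} use ∅
  B6 def {u} use ∅
  B7 def {u,v} use ∅
  B8 def {u} use {t}
  B9 def {u,v} use {v}

Live sets:
  B0 li=∅ lo={v}
  B1 li=∅ lo=∅
  B2 li={v} lo={t,v}
  B3 li={t,v} lo={t,v}
  B4 li={t,v} lo={t}
  B5 li={t} lo={t}
  B6 li={t,v} lo={t,v}
  B7 li={t} lo={t,v}
  B8 li={t,v} lo={v}
  B9 li={v} lo=∅

live-out(B3) = ["t", "v"]

Answer: ["t", "v"]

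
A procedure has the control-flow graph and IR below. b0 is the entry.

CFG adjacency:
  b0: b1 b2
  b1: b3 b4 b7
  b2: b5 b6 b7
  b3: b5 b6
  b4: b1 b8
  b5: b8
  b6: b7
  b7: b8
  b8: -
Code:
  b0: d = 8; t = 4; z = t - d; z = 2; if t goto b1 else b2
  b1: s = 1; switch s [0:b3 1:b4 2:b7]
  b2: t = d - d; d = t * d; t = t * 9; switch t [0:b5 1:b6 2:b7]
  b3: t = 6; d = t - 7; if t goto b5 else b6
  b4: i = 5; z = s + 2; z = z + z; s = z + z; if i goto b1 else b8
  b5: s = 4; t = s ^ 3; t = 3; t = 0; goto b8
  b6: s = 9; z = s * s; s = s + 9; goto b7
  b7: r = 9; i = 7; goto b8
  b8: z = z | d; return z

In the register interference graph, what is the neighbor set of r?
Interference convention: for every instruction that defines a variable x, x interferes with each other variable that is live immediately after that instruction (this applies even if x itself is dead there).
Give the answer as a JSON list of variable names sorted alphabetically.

def/use:
  b0: {d,t,z} / ∅
  b1: {s} / ∅
  b2: {d,t} / {d}
  b3: {d,t} / ∅
  b4: {i,s,z} / {s}
  b5: {s,t} / ∅
  b6: {s,z} / ∅
  b7: {i,r} / ∅
  b8: {z} / {d,z}

Backward fixpoint:
  b0 li=∅ lo={d,z}
  b1 li={d,z} lo={d,s,z}
  b2 li={d,z} lo={d,z}
  b3 li={z} lo={d,z}
  b4 li={d,s} lo={d,z}
  b5 li={d,z} lo={d,z}
  b6 li={d} lo={d,z}
  b7 li={d,z} lo={d,z}
  b8 li={d,z} lo=∅

Interference:
  d: {i,r,s,t,z}
  i: {d,s,z}
  r: {d,z}
  s: {d,i,z}
  t: {d,z}
  z: {d,i,r,s,t}

N(r) = ["d", "z"]

Answer: ["d", "z"]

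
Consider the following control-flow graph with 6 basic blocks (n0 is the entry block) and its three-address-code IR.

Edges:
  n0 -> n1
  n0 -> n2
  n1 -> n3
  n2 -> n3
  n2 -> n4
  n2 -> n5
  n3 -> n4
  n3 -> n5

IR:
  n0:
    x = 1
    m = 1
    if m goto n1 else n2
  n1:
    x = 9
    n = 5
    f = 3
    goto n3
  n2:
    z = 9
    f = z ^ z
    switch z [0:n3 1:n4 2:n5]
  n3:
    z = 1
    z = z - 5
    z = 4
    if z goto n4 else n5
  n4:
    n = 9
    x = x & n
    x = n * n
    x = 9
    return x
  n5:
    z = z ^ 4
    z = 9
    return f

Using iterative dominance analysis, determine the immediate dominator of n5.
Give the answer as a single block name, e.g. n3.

idom tree: n1←n0 n2←n0 n3←n0 n4←n0 n5←n0
Join-block Dom:
  n3: preds {n1,n2}: {n0,n1} ∩ {n0,n2} = {n0}; idom=n0
  n4: preds {n2,n3}: {n0,n2} ∩ {n0,n3} = {n0}; idom=n0
  n5: preds {n2,n3}: {n0,n2} ∩ {n0,n3} = {n0}; idom=n0

idom(n5) = n0

Answer: n0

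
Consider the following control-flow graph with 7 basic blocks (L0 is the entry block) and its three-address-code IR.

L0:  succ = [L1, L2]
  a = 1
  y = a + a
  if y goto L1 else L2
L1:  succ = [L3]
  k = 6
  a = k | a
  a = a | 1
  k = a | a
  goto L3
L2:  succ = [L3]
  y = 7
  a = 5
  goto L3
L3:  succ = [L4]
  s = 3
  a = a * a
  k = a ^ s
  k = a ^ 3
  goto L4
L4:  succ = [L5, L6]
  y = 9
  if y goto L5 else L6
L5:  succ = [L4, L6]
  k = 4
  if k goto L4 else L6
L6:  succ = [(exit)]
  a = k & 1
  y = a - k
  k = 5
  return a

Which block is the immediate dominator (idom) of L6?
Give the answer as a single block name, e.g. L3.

Answer: L4

Derivation:
idom tree: L1←L0 L2←L0 L3←L0 L4←L3 L5←L4 L6←L4
Join-block Dom:
  L3: preds {L1,L2}: {L0,L1} ∩ {L0,L2} = {L0}; idom=L0
  L4: preds {L3,L5}: {L0,L3} ∩ {L0,L3,L4,L5} = {L0,L3}; idom=L3
  L6: preds {L4,L5}: {L0,L3,L4} ∩ {L0,L3,L4,L5} = {L0,L3,L4}; idom=L4

idom(L6) = L4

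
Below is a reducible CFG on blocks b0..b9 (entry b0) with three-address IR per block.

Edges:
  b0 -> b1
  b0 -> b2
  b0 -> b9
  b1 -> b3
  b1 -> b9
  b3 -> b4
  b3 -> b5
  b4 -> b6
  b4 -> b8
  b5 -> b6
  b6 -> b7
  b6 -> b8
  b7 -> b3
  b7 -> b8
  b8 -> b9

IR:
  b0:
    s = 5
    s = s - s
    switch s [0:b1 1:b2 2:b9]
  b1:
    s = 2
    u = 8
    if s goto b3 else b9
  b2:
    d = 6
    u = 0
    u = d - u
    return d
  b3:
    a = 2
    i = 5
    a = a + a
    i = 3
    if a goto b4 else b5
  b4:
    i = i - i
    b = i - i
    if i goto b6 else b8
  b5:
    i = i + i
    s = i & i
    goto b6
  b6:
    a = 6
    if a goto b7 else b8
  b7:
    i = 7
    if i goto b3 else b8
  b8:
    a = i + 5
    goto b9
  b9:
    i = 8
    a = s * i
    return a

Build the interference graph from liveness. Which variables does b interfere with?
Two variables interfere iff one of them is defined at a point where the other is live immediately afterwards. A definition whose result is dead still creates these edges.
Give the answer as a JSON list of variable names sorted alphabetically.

def/use:
  b0 def {s} use ∅
  b1 def {s,u} use ∅
  b2 def {d,u} use ∅
  b3 def {a,i} use ∅
  b4 def {b,i} use {i}
  b5 def {i,s} use {i}
  b6 def {a} use ∅
  b7 def {i} use ∅
  b8 def {a} use {i}
  b9 def {a,i} use {s}

Live sets:
  b0: in=∅ out={s}
  b1: in=∅ out={s}
  b2: in=∅ out=∅
  b3: in={s} out={i,s}
  b4: in={i,s} out={i,s}
  b5: in={i} out={i,s}
  b6: in={i,s} out={i,s}
  b7: in={s} out={i,s}
  b8: in={i,s} out={s}
  b9: in={s} out=∅

Interfere edges:
  a↔{i,s}
  b↔{i,s}
  d↔{u}
  i↔{a,b,s}
  s↔{a,b,i,u}
  u↔{d,s}

N(b) = ["i", "s"]

Answer: ["i", "s"]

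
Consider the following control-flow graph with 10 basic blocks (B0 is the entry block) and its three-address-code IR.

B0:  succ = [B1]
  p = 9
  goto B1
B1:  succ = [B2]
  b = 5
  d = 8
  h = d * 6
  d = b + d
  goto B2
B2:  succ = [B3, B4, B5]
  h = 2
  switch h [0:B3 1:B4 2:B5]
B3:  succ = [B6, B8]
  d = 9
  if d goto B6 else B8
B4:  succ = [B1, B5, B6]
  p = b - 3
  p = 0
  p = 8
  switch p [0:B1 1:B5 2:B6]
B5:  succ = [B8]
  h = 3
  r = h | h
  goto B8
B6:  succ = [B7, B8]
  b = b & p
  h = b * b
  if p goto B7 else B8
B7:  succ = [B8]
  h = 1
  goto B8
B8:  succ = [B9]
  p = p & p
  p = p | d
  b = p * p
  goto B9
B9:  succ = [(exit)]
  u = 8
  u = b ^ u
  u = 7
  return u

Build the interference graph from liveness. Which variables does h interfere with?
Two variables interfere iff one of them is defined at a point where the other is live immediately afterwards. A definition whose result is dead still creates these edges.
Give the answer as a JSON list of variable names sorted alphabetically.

Per-block:
  B0: def={p} ue=∅
  B1: def={b,d,h} ue=∅
  B2: def={h} ue=∅
  B3: def={d} ue=∅
  B4: def={p} ue={b}
  B5: def={h,r} ue=∅
  B6: def={b,h} ue={b,p}
  B7: def={h} ue=∅
  B8: def={b,p} ue={d,p}
  B9: def={u} ue={b}

Backward fixpoint:
  live B0: ∅→{p}
  live B1: {p}→{b,d,p}
  live B2: {b,d,p}→{b,d,p}
  live B3: {b,p}→{b,d,p}
  live B4: {b,d}→{b,d,p}
  live B5: {d,p}→{d,p}
  live B6: {b,d,p}→{d,p}
  live B7: {d,p}→{d,p}
  live B8: {d,p}→{b}
  live B9: {b}→∅

Interference:
  b — {d,h,p,u}
  d — {b,h,p,r}
  h — {b,d,p}
  p — {b,d,h,r}
  r — {d,p}
  u — {b}

N(h) = ["b", "d", "p"]

Answer: ["b", "d", "p"]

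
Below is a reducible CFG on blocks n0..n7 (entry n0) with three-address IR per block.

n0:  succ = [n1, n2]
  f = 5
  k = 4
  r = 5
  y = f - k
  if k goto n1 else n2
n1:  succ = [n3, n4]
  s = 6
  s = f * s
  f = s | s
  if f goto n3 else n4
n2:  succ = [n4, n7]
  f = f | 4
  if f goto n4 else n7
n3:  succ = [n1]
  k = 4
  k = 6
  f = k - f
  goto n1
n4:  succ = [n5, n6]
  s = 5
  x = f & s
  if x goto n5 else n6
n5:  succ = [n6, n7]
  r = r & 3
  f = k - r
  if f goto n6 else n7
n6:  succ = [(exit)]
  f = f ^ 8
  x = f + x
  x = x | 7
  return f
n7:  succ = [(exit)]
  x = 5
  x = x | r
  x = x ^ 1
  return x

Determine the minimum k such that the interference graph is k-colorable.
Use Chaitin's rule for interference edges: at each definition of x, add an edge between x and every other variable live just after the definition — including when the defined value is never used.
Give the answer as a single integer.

Answer: 4

Analysis:
Per-block:
  n0 def {f,k,r,y} use ∅
  n1 def {f,s} use {f}
  n2 def {f} use {f}
  n3 def {f,k} use {f}
  n4 def {s,x} use {f}
  n5 def {f,r} use {k,r}
  n6 def {f,x} use {f,x}
  n7 def {x} use {r}

Backward fixpoint:
  n0: in=∅ out={f,k,r}
  n1: in={f,k,r} out={f,k,r}
  n2: in={f,k,r} out={f,k,r}
  n3: in={f,r} out={f,k,r}
  n4: in={f,k,r} out={f,k,r,x}
  n5: in={k,r,x} out={f,r,x}
  n6: in={f,x} out=∅
  n7: in={r} out=∅

Conflict graph:
  f — {k,r,s,x,y}
  k — {f,r,s,x,y}
  r — {f,k,s,x,y}
  s — {f,k,r}
  x — {f,k,r}
  y — {f,k,r}

Colouring:
  clique {f,k,r,s} ⇒ need ≥ 4
  assign f→r0 k→r1 r→r2 s→r3 x→r3 y→r3 — no edge inside a register ⇒ χ ≤ 4
  χ = 4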